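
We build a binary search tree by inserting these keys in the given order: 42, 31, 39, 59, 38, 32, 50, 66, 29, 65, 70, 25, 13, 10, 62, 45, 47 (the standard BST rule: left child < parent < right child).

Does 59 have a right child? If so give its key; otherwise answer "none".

66

Insert 42: tree is empty, so 42 becomes the root.
Insert 31: 31 < 42 → go left. Place as left child of 42.
Insert 39: 39 < 42 → go left; 39 > 31 → go right. Place as right child of 31.
Insert 59: 59 > 42 → go right. Place as right child of 42.
Insert 38: 38 < 42 → go left; 38 > 31 → go right; 38 < 39 → go left. Place as left child of 39.
Insert 32: 32 < 42 → go left; 32 > 31 → go right; 32 < 39 → go left; 32 < 38 → go left. Place as left child of 38.
Insert 50: 50 > 42 → go right; 50 < 59 → go left. Place as left child of 59.
Insert 66: 66 > 42 → go right; 66 > 59 → go right. Place as right child of 59.
Insert 29: 29 < 42 → go left; 29 < 31 → go left. Place as left child of 31.
Insert 65: 65 > 42 → go right; 65 > 59 → go right; 65 < 66 → go left. Place as left child of 66.
Insert 70: 70 > 42 → go right; 70 > 59 → go right; 70 > 66 → go right. Place as right child of 66.
Insert 25: 25 < 42 → go left; 25 < 31 → go left; 25 < 29 → go left. Place as left child of 29.
Insert 13: 13 < 42 → go left; 13 < 31 → go left; 13 < 29 → go left; 13 < 25 → go left. Place as left child of 25.
Insert 10: 10 < 42 → go left; 10 < 31 → go left; 10 < 29 → go left; 10 < 25 → go left; 10 < 13 → go left. Place as left child of 13.
Insert 62: 62 > 42 → go right; 62 > 59 → go right; 62 < 66 → go left; 62 < 65 → go left. Place as left child of 65.
Insert 45: 45 > 42 → go right; 45 < 59 → go left; 45 < 50 → go left. Place as left child of 50.
Insert 47: 47 > 42 → go right; 47 < 59 → go left; 47 < 50 → go left; 47 > 45 → go right. Place as right child of 45.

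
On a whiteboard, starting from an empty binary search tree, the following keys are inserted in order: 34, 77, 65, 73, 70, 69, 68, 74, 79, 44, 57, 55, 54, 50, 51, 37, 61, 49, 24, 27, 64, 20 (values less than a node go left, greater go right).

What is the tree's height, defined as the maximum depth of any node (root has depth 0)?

Insert 34: tree is empty, so 34 becomes the root.
Insert 77: 77 > 34 → go right. Place as right child of 34.
Insert 65: 65 > 34 → go right; 65 < 77 → go left. Place as left child of 77.
Insert 73: 73 > 34 → go right; 73 < 77 → go left; 73 > 65 → go right. Place as right child of 65.
Insert 70: 70 > 34 → go right; 70 < 77 → go left; 70 > 65 → go right; 70 < 73 → go left. Place as left child of 73.
Insert 69: 69 > 34 → go right; 69 < 77 → go left; 69 > 65 → go right; 69 < 73 → go left; 69 < 70 → go left. Place as left child of 70.
Insert 68: 68 > 34 → go right; 68 < 77 → go left; 68 > 65 → go right; 68 < 73 → go left; 68 < 70 → go left; 68 < 69 → go left. Place as left child of 69.
Insert 74: 74 > 34 → go right; 74 < 77 → go left; 74 > 65 → go right; 74 > 73 → go right. Place as right child of 73.
Insert 79: 79 > 34 → go right; 79 > 77 → go right. Place as right child of 77.
Insert 44: 44 > 34 → go right; 44 < 77 → go left; 44 < 65 → go left. Place as left child of 65.
Insert 57: 57 > 34 → go right; 57 < 77 → go left; 57 < 65 → go left; 57 > 44 → go right. Place as right child of 44.
Insert 55: 55 > 34 → go right; 55 < 77 → go left; 55 < 65 → go left; 55 > 44 → go right; 55 < 57 → go left. Place as left child of 57.
Insert 54: 54 > 34 → go right; 54 < 77 → go left; 54 < 65 → go left; 54 > 44 → go right; 54 < 57 → go left; 54 < 55 → go left. Place as left child of 55.
Insert 50: 50 > 34 → go right; 50 < 77 → go left; 50 < 65 → go left; 50 > 44 → go right; 50 < 57 → go left; 50 < 55 → go left; 50 < 54 → go left. Place as left child of 54.
Insert 51: 51 > 34 → go right; 51 < 77 → go left; 51 < 65 → go left; 51 > 44 → go right; 51 < 57 → go left; 51 < 55 → go left; 51 < 54 → go left; 51 > 50 → go right. Place as right child of 50.
Insert 37: 37 > 34 → go right; 37 < 77 → go left; 37 < 65 → go left; 37 < 44 → go left. Place as left child of 44.
Insert 61: 61 > 34 → go right; 61 < 77 → go left; 61 < 65 → go left; 61 > 44 → go right; 61 > 57 → go right. Place as right child of 57.
Insert 49: 49 > 34 → go right; 49 < 77 → go left; 49 < 65 → go left; 49 > 44 → go right; 49 < 57 → go left; 49 < 55 → go left; 49 < 54 → go left; 49 < 50 → go left. Place as left child of 50.
Insert 24: 24 < 34 → go left. Place as left child of 34.
Insert 27: 27 < 34 → go left; 27 > 24 → go right. Place as right child of 24.
Insert 64: 64 > 34 → go right; 64 < 77 → go left; 64 < 65 → go left; 64 > 44 → go right; 64 > 57 → go right; 64 > 61 → go right. Place as right child of 61.
Insert 20: 20 < 34 → go left; 20 < 24 → go left. Place as left child of 24.

The deepest node is 51 at depth 8.

8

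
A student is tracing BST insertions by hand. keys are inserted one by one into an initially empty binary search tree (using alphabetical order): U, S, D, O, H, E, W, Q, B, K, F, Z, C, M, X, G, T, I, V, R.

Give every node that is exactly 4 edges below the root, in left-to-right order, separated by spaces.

U: root
S: left child of U (depth 1)
D: left child of S (depth 2)
O: right child of D (depth 3)
H: left child of O (depth 4)
E: left child of H (depth 5)
W: right child of U (depth 1)
Q: right child of O (depth 4)
B: left child of D (depth 3)
K: right child of H (depth 5)
F: right child of E (depth 6)
Z: right child of W (depth 2)
C: right child of B (depth 4)
M: right child of K (depth 6)
X: left child of Z (depth 3)
G: right child of F (depth 7)
T: right child of S (depth 2)
I: left child of K (depth 6)
V: left child of W (depth 2)
R: right child of Q (depth 5)

C H Q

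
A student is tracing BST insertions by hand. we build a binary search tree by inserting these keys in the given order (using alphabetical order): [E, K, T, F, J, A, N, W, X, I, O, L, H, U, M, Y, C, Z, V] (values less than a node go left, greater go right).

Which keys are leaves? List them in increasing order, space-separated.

E: root
K: right child of E (depth 1)
T: right child of K (depth 2)
F: left child of K (depth 2)
J: right child of F (depth 3)
A: left child of E (depth 1)
N: left child of T (depth 3)
W: right child of T (depth 3)
X: right child of W (depth 4)
I: left child of J (depth 4)
O: right child of N (depth 4)
L: left child of N (depth 4)
H: left child of I (depth 5)
U: left child of W (depth 4)
M: right child of L (depth 5)
Y: right child of X (depth 5)
C: right child of A (depth 2)
Z: right child of Y (depth 6)
V: right child of U (depth 5)

C H M O V Z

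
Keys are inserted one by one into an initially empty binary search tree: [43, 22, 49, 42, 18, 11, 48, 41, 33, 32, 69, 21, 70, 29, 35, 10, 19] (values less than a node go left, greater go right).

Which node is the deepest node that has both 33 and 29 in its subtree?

Insert 43: tree is empty, so 43 becomes the root.
Insert 22: 22 < 43 → go left. Place as left child of 43.
Insert 49: 49 > 43 → go right. Place as right child of 43.
Insert 42: 42 < 43 → go left; 42 > 22 → go right. Place as right child of 22.
Insert 18: 18 < 43 → go left; 18 < 22 → go left. Place as left child of 22.
Insert 11: 11 < 43 → go left; 11 < 22 → go left; 11 < 18 → go left. Place as left child of 18.
Insert 48: 48 > 43 → go right; 48 < 49 → go left. Place as left child of 49.
Insert 41: 41 < 43 → go left; 41 > 22 → go right; 41 < 42 → go left. Place as left child of 42.
Insert 33: 33 < 43 → go left; 33 > 22 → go right; 33 < 42 → go left; 33 < 41 → go left. Place as left child of 41.
Insert 32: 32 < 43 → go left; 32 > 22 → go right; 32 < 42 → go left; 32 < 41 → go left; 32 < 33 → go left. Place as left child of 33.
Insert 69: 69 > 43 → go right; 69 > 49 → go right. Place as right child of 49.
Insert 21: 21 < 43 → go left; 21 < 22 → go left; 21 > 18 → go right. Place as right child of 18.
Insert 70: 70 > 43 → go right; 70 > 49 → go right; 70 > 69 → go right. Place as right child of 69.
Insert 29: 29 < 43 → go left; 29 > 22 → go right; 29 < 42 → go left; 29 < 41 → go left; 29 < 33 → go left; 29 < 32 → go left. Place as left child of 32.
Insert 35: 35 < 43 → go left; 35 > 22 → go right; 35 < 42 → go left; 35 < 41 → go left; 35 > 33 → go right. Place as right child of 33.
Insert 10: 10 < 43 → go left; 10 < 22 → go left; 10 < 18 → go left; 10 < 11 → go left. Place as left child of 11.
Insert 19: 19 < 43 → go left; 19 < 22 → go left; 19 > 18 → go right; 19 < 21 → go left. Place as left child of 21.

Path to 33: 43 → 22 → 42 → 41 → 33
Path to 29: 43 → 22 → 42 → 41 → 33 → 32 → 29
33 lies on both paths and is an ancestor of the other node.

33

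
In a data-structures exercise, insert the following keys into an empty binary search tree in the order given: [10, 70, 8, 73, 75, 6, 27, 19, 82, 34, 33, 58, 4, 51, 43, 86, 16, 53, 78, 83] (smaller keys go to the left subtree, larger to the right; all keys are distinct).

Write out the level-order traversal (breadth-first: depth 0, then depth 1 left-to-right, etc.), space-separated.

Insert 10: tree is empty, so 10 becomes the root.
Insert 70: 70 > 10 → go right. Place as right child of 10.
Insert 8: 8 < 10 → go left. Place as left child of 10.
Insert 73: 73 > 10 → go right; 73 > 70 → go right. Place as right child of 70.
Insert 75: 75 > 10 → go right; 75 > 70 → go right; 75 > 73 → go right. Place as right child of 73.
Insert 6: 6 < 10 → go left; 6 < 8 → go left. Place as left child of 8.
Insert 27: 27 > 10 → go right; 27 < 70 → go left. Place as left child of 70.
Insert 19: 19 > 10 → go right; 19 < 70 → go left; 19 < 27 → go left. Place as left child of 27.
Insert 82: 82 > 10 → go right; 82 > 70 → go right; 82 > 73 → go right; 82 > 75 → go right. Place as right child of 75.
Insert 34: 34 > 10 → go right; 34 < 70 → go left; 34 > 27 → go right. Place as right child of 27.
Insert 33: 33 > 10 → go right; 33 < 70 → go left; 33 > 27 → go right; 33 < 34 → go left. Place as left child of 34.
Insert 58: 58 > 10 → go right; 58 < 70 → go left; 58 > 27 → go right; 58 > 34 → go right. Place as right child of 34.
Insert 4: 4 < 10 → go left; 4 < 8 → go left; 4 < 6 → go left. Place as left child of 6.
Insert 51: 51 > 10 → go right; 51 < 70 → go left; 51 > 27 → go right; 51 > 34 → go right; 51 < 58 → go left. Place as left child of 58.
Insert 43: 43 > 10 → go right; 43 < 70 → go left; 43 > 27 → go right; 43 > 34 → go right; 43 < 58 → go left; 43 < 51 → go left. Place as left child of 51.
Insert 86: 86 > 10 → go right; 86 > 70 → go right; 86 > 73 → go right; 86 > 75 → go right; 86 > 82 → go right. Place as right child of 82.
Insert 16: 16 > 10 → go right; 16 < 70 → go left; 16 < 27 → go left; 16 < 19 → go left. Place as left child of 19.
Insert 53: 53 > 10 → go right; 53 < 70 → go left; 53 > 27 → go right; 53 > 34 → go right; 53 < 58 → go left; 53 > 51 → go right. Place as right child of 51.
Insert 78: 78 > 10 → go right; 78 > 70 → go right; 78 > 73 → go right; 78 > 75 → go right; 78 < 82 → go left. Place as left child of 82.
Insert 83: 83 > 10 → go right; 83 > 70 → go right; 83 > 73 → go right; 83 > 75 → go right; 83 > 82 → go right; 83 < 86 → go left. Place as left child of 86.

10 8 70 6 27 73 4 19 34 75 16 33 58 82 51 78 86 43 53 83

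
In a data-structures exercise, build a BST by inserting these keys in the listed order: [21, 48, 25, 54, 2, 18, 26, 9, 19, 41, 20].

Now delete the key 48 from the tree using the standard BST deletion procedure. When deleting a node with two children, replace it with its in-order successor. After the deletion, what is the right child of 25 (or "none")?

26

Resulting structure (node: left, right):
  21: L=2, R=48
  48: L=25, R=54
  25: L=–, R=26
  54: L=–, R=–
  2: L=–, R=18
  18: L=9, R=19
  26: L=–, R=41
  9: L=–, R=–
  19: L=–, R=20
  41: L=–, R=–
  20: L=–, R=–

Delete 48 (two children — replace with in-order successor).
After deletion, 25's right child: 26.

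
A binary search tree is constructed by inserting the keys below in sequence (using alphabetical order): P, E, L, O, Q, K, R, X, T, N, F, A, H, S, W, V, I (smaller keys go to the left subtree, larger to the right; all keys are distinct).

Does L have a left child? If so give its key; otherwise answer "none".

Resulting structure (node: left, right):
  P: L=E, R=Q
  E: L=A, R=L
  L: L=K, R=O
  O: L=N, R=–
  Q: L=–, R=R
  K: L=F, R=–
  R: L=–, R=X
  X: L=T, R=–
  T: L=S, R=W
  N: L=–, R=–
  F: L=–, R=H
  A: L=–, R=–
  H: L=–, R=I
  S: L=–, R=–
  W: L=V, R=–
  V: L=–, R=–
  I: L=–, R=–

K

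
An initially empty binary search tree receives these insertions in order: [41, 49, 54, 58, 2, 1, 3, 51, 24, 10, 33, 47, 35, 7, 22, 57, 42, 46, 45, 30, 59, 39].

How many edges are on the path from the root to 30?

Insert 41: tree is empty, so 41 becomes the root.
Insert 49: 49 > 41 → go right. Place as right child of 41.
Insert 54: 54 > 41 → go right; 54 > 49 → go right. Place as right child of 49.
Insert 58: 58 > 41 → go right; 58 > 49 → go right; 58 > 54 → go right. Place as right child of 54.
Insert 2: 2 < 41 → go left. Place as left child of 41.
Insert 1: 1 < 41 → go left; 1 < 2 → go left. Place as left child of 2.
Insert 3: 3 < 41 → go left; 3 > 2 → go right. Place as right child of 2.
Insert 51: 51 > 41 → go right; 51 > 49 → go right; 51 < 54 → go left. Place as left child of 54.
Insert 24: 24 < 41 → go left; 24 > 2 → go right; 24 > 3 → go right. Place as right child of 3.
Insert 10: 10 < 41 → go left; 10 > 2 → go right; 10 > 3 → go right; 10 < 24 → go left. Place as left child of 24.
Insert 33: 33 < 41 → go left; 33 > 2 → go right; 33 > 3 → go right; 33 > 24 → go right. Place as right child of 24.
Insert 47: 47 > 41 → go right; 47 < 49 → go left. Place as left child of 49.
Insert 35: 35 < 41 → go left; 35 > 2 → go right; 35 > 3 → go right; 35 > 24 → go right; 35 > 33 → go right. Place as right child of 33.
Insert 7: 7 < 41 → go left; 7 > 2 → go right; 7 > 3 → go right; 7 < 24 → go left; 7 < 10 → go left. Place as left child of 10.
Insert 22: 22 < 41 → go left; 22 > 2 → go right; 22 > 3 → go right; 22 < 24 → go left; 22 > 10 → go right. Place as right child of 10.
Insert 57: 57 > 41 → go right; 57 > 49 → go right; 57 > 54 → go right; 57 < 58 → go left. Place as left child of 58.
Insert 42: 42 > 41 → go right; 42 < 49 → go left; 42 < 47 → go left. Place as left child of 47.
Insert 46: 46 > 41 → go right; 46 < 49 → go left; 46 < 47 → go left; 46 > 42 → go right. Place as right child of 42.
Insert 45: 45 > 41 → go right; 45 < 49 → go left; 45 < 47 → go left; 45 > 42 → go right; 45 < 46 → go left. Place as left child of 46.
Insert 30: 30 < 41 → go left; 30 > 2 → go right; 30 > 3 → go right; 30 > 24 → go right; 30 < 33 → go left. Place as left child of 33.
Insert 59: 59 > 41 → go right; 59 > 49 → go right; 59 > 54 → go right; 59 > 58 → go right. Place as right child of 58.
Insert 39: 39 < 41 → go left; 39 > 2 → go right; 39 > 3 → go right; 39 > 24 → go right; 39 > 33 → go right; 39 > 35 → go right. Place as right child of 35.

Path to 30: 41 → 2 → 3 → 24 → 33 → 30, which is 5 edges.

5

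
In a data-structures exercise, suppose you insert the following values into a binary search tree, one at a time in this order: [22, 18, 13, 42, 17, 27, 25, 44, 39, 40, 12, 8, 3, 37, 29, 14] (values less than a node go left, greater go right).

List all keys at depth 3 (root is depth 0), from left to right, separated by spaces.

22: root
18: left child of 22 (depth 1)
13: left child of 18 (depth 2)
42: right child of 22 (depth 1)
17: right child of 13 (depth 3)
27: left child of 42 (depth 2)
25: left child of 27 (depth 3)
44: right child of 42 (depth 2)
39: right child of 27 (depth 3)
40: right child of 39 (depth 4)
12: left child of 13 (depth 3)
8: left child of 12 (depth 4)
3: left child of 8 (depth 5)
37: left child of 39 (depth 4)
29: left child of 37 (depth 5)
14: left child of 17 (depth 4)

12 17 25 39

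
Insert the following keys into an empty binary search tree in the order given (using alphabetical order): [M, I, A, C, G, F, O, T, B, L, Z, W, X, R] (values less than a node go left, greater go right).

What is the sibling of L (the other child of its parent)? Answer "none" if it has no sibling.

A

Insert M: tree is empty, so M becomes the root.
Insert I: I < M → go left. Place as left child of M.
Insert A: A < M → go left; A < I → go left. Place as left child of I.
Insert C: C < M → go left; C < I → go left; C > A → go right. Place as right child of A.
Insert G: G < M → go left; G < I → go left; G > A → go right; G > C → go right. Place as right child of C.
Insert F: F < M → go left; F < I → go left; F > A → go right; F > C → go right; F < G → go left. Place as left child of G.
Insert O: O > M → go right. Place as right child of M.
Insert T: T > M → go right; T > O → go right. Place as right child of O.
Insert B: B < M → go left; B < I → go left; B > A → go right; B < C → go left. Place as left child of C.
Insert L: L < M → go left; L > I → go right. Place as right child of I.
Insert Z: Z > M → go right; Z > O → go right; Z > T → go right. Place as right child of T.
Insert W: W > M → go right; W > O → go right; W > T → go right; W < Z → go left. Place as left child of Z.
Insert X: X > M → go right; X > O → go right; X > T → go right; X < Z → go left; X > W → go right. Place as right child of W.
Insert R: R > M → go right; R > O → go right; R < T → go left. Place as left child of T.

L's parent is I; the other child of I is A.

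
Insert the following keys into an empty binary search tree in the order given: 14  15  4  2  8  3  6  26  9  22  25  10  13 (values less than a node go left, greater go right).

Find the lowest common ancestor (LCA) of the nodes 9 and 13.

14: root
15: right child of 14 (depth 1)
4: left child of 14 (depth 1)
2: left child of 4 (depth 2)
8: right child of 4 (depth 2)
3: right child of 2 (depth 3)
6: left child of 8 (depth 3)
26: right child of 15 (depth 2)
9: right child of 8 (depth 3)
22: left child of 26 (depth 3)
25: right child of 22 (depth 4)
10: right child of 9 (depth 4)
13: right child of 10 (depth 5)

Path to 9: 14 → 4 → 8 → 9
Path to 13: 14 → 4 → 8 → 9 → 10 → 13
9 lies on both paths and is an ancestor of the other node.

9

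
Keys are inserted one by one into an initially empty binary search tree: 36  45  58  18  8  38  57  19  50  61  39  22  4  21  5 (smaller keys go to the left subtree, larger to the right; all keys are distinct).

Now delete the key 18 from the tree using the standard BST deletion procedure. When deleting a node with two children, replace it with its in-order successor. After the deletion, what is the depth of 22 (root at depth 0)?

Resulting structure (node: left, right):
  36: L=18, R=45
  45: L=38, R=58
  58: L=57, R=61
  18: L=8, R=19
  8: L=4, R=–
  38: L=–, R=39
  57: L=50, R=–
  19: L=–, R=22
  50: L=–, R=–
  61: L=–, R=–
  39: L=–, R=–
  22: L=21, R=–
  4: L=–, R=5
  21: L=–, R=–
  5: L=–, R=–

Delete 18 (two children — replace with in-order successor).
After deletion, path to 22: 36 → 19 → 22.

2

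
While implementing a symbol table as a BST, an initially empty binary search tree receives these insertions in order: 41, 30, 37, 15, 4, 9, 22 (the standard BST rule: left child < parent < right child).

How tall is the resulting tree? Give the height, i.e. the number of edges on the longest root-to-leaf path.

Insert 41: tree is empty, so 41 becomes the root.
Insert 30: 30 < 41 → go left. Place as left child of 41.
Insert 37: 37 < 41 → go left; 37 > 30 → go right. Place as right child of 30.
Insert 15: 15 < 41 → go left; 15 < 30 → go left. Place as left child of 30.
Insert 4: 4 < 41 → go left; 4 < 30 → go left; 4 < 15 → go left. Place as left child of 15.
Insert 9: 9 < 41 → go left; 9 < 30 → go left; 9 < 15 → go left; 9 > 4 → go right. Place as right child of 4.
Insert 22: 22 < 41 → go left; 22 < 30 → go left; 22 > 15 → go right. Place as right child of 15.

The deepest node is 9 at depth 4.

4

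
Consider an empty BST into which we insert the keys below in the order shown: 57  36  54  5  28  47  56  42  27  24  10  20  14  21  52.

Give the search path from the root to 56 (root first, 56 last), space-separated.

57 36 54 56

57: root
36: left child of 57 (depth 1)
54: right child of 36 (depth 2)
5: left child of 36 (depth 2)
28: right child of 5 (depth 3)
47: left child of 54 (depth 3)
56: right child of 54 (depth 3)
42: left child of 47 (depth 4)
27: left child of 28 (depth 4)
24: left child of 27 (depth 5)
10: left child of 24 (depth 6)
20: right child of 10 (depth 7)
14: left child of 20 (depth 8)
21: right child of 20 (depth 8)
52: right child of 47 (depth 4)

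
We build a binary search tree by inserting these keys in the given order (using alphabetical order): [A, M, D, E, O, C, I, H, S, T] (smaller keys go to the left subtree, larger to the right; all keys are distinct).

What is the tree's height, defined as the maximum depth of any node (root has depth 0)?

Resulting structure (node: left, right):
  A: L=–, R=M
  M: L=D, R=O
  D: L=C, R=E
  E: L=–, R=I
  O: L=–, R=S
  C: L=–, R=–
  I: L=H, R=–
  H: L=–, R=–
  S: L=–, R=T
  T: L=–, R=–

The deepest node is H at depth 5.

5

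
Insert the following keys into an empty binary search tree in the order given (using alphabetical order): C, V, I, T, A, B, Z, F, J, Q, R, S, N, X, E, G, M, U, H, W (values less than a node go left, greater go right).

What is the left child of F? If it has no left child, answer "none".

C: root
V: right child of C (depth 1)
I: left child of V (depth 2)
T: right child of I (depth 3)
A: left child of C (depth 1)
B: right child of A (depth 2)
Z: right child of V (depth 2)
F: left child of I (depth 3)
J: left child of T (depth 4)
Q: right child of J (depth 5)
R: right child of Q (depth 6)
S: right child of R (depth 7)
N: left child of Q (depth 6)
X: left child of Z (depth 3)
E: left child of F (depth 4)
G: right child of F (depth 4)
M: left child of N (depth 7)
U: right child of T (depth 4)
H: right child of G (depth 5)
W: left child of X (depth 4)

E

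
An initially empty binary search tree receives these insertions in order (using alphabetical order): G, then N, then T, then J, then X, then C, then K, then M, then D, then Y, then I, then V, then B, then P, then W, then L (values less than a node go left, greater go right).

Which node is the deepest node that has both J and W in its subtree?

Resulting structure (node: left, right):
  G: L=C, R=N
  N: L=J, R=T
  T: L=P, R=X
  J: L=I, R=K
  X: L=V, R=Y
  C: L=B, R=D
  K: L=–, R=M
  M: L=L, R=–
  D: L=–, R=–
  Y: L=–, R=–
  I: L=–, R=–
  V: L=–, R=W
  B: L=–, R=–
  P: L=–, R=–
  W: L=–, R=–
  L: L=–, R=–

Path to J: G → N → J
Path to W: G → N → T → X → V → W
The paths share a prefix ending at N, then split left and right.

N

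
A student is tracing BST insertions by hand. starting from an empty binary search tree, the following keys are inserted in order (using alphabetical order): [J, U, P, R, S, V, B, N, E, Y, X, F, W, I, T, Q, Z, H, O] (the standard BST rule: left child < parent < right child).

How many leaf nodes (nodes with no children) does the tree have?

6

J: root
U: right child of J (depth 1)
P: left child of U (depth 2)
R: right child of P (depth 3)
S: right child of R (depth 4)
V: right child of U (depth 2)
B: left child of J (depth 1)
N: left child of P (depth 3)
E: right child of B (depth 2)
Y: right child of V (depth 3)
X: left child of Y (depth 4)
F: right child of E (depth 3)
W: left child of X (depth 5)
I: right child of F (depth 4)
T: right child of S (depth 5)
Q: left child of R (depth 4)
Z: right child of Y (depth 4)
H: left child of I (depth 5)
O: right child of N (depth 4)

Leaves: H, O, Q, T, W, Z — 6 in total.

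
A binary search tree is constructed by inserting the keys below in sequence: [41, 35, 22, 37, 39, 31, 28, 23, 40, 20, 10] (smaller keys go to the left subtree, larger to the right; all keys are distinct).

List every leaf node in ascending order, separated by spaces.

10 23 40

Insert 41: tree is empty, so 41 becomes the root.
Insert 35: 35 < 41 → go left. Place as left child of 41.
Insert 22: 22 < 41 → go left; 22 < 35 → go left. Place as left child of 35.
Insert 37: 37 < 41 → go left; 37 > 35 → go right. Place as right child of 35.
Insert 39: 39 < 41 → go left; 39 > 35 → go right; 39 > 37 → go right. Place as right child of 37.
Insert 31: 31 < 41 → go left; 31 < 35 → go left; 31 > 22 → go right. Place as right child of 22.
Insert 28: 28 < 41 → go left; 28 < 35 → go left; 28 > 22 → go right; 28 < 31 → go left. Place as left child of 31.
Insert 23: 23 < 41 → go left; 23 < 35 → go left; 23 > 22 → go right; 23 < 31 → go left; 23 < 28 → go left. Place as left child of 28.
Insert 40: 40 < 41 → go left; 40 > 35 → go right; 40 > 37 → go right; 40 > 39 → go right. Place as right child of 39.
Insert 20: 20 < 41 → go left; 20 < 35 → go left; 20 < 22 → go left. Place as left child of 22.
Insert 10: 10 < 41 → go left; 10 < 35 → go left; 10 < 22 → go left; 10 < 20 → go left. Place as left child of 20.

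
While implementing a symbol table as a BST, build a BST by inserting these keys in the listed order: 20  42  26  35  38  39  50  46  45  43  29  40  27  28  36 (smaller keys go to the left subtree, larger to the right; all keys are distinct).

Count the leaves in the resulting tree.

Insert 20: tree is empty, so 20 becomes the root.
Insert 42: 42 > 20 → go right. Place as right child of 20.
Insert 26: 26 > 20 → go right; 26 < 42 → go left. Place as left child of 42.
Insert 35: 35 > 20 → go right; 35 < 42 → go left; 35 > 26 → go right. Place as right child of 26.
Insert 38: 38 > 20 → go right; 38 < 42 → go left; 38 > 26 → go right; 38 > 35 → go right. Place as right child of 35.
Insert 39: 39 > 20 → go right; 39 < 42 → go left; 39 > 26 → go right; 39 > 35 → go right; 39 > 38 → go right. Place as right child of 38.
Insert 50: 50 > 20 → go right; 50 > 42 → go right. Place as right child of 42.
Insert 46: 46 > 20 → go right; 46 > 42 → go right; 46 < 50 → go left. Place as left child of 50.
Insert 45: 45 > 20 → go right; 45 > 42 → go right; 45 < 50 → go left; 45 < 46 → go left. Place as left child of 46.
Insert 43: 43 > 20 → go right; 43 > 42 → go right; 43 < 50 → go left; 43 < 46 → go left; 43 < 45 → go left. Place as left child of 45.
Insert 29: 29 > 20 → go right; 29 < 42 → go left; 29 > 26 → go right; 29 < 35 → go left. Place as left child of 35.
Insert 40: 40 > 20 → go right; 40 < 42 → go left; 40 > 26 → go right; 40 > 35 → go right; 40 > 38 → go right; 40 > 39 → go right. Place as right child of 39.
Insert 27: 27 > 20 → go right; 27 < 42 → go left; 27 > 26 → go right; 27 < 35 → go left; 27 < 29 → go left. Place as left child of 29.
Insert 28: 28 > 20 → go right; 28 < 42 → go left; 28 > 26 → go right; 28 < 35 → go left; 28 < 29 → go left; 28 > 27 → go right. Place as right child of 27.
Insert 36: 36 > 20 → go right; 36 < 42 → go left; 36 > 26 → go right; 36 > 35 → go right; 36 < 38 → go left. Place as left child of 38.

Leaves: 28, 36, 40, 43 — 4 in total.

4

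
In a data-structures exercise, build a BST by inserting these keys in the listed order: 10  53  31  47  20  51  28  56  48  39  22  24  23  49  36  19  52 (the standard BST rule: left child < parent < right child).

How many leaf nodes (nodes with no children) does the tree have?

6

Insert 10: tree is empty, so 10 becomes the root.
Insert 53: 53 > 10 → go right. Place as right child of 10.
Insert 31: 31 > 10 → go right; 31 < 53 → go left. Place as left child of 53.
Insert 47: 47 > 10 → go right; 47 < 53 → go left; 47 > 31 → go right. Place as right child of 31.
Insert 20: 20 > 10 → go right; 20 < 53 → go left; 20 < 31 → go left. Place as left child of 31.
Insert 51: 51 > 10 → go right; 51 < 53 → go left; 51 > 31 → go right; 51 > 47 → go right. Place as right child of 47.
Insert 28: 28 > 10 → go right; 28 < 53 → go left; 28 < 31 → go left; 28 > 20 → go right. Place as right child of 20.
Insert 56: 56 > 10 → go right; 56 > 53 → go right. Place as right child of 53.
Insert 48: 48 > 10 → go right; 48 < 53 → go left; 48 > 31 → go right; 48 > 47 → go right; 48 < 51 → go left. Place as left child of 51.
Insert 39: 39 > 10 → go right; 39 < 53 → go left; 39 > 31 → go right; 39 < 47 → go left. Place as left child of 47.
Insert 22: 22 > 10 → go right; 22 < 53 → go left; 22 < 31 → go left; 22 > 20 → go right; 22 < 28 → go left. Place as left child of 28.
Insert 24: 24 > 10 → go right; 24 < 53 → go left; 24 < 31 → go left; 24 > 20 → go right; 24 < 28 → go left; 24 > 22 → go right. Place as right child of 22.
Insert 23: 23 > 10 → go right; 23 < 53 → go left; 23 < 31 → go left; 23 > 20 → go right; 23 < 28 → go left; 23 > 22 → go right; 23 < 24 → go left. Place as left child of 24.
Insert 49: 49 > 10 → go right; 49 < 53 → go left; 49 > 31 → go right; 49 > 47 → go right; 49 < 51 → go left; 49 > 48 → go right. Place as right child of 48.
Insert 36: 36 > 10 → go right; 36 < 53 → go left; 36 > 31 → go right; 36 < 47 → go left; 36 < 39 → go left. Place as left child of 39.
Insert 19: 19 > 10 → go right; 19 < 53 → go left; 19 < 31 → go left; 19 < 20 → go left. Place as left child of 20.
Insert 52: 52 > 10 → go right; 52 < 53 → go left; 52 > 31 → go right; 52 > 47 → go right; 52 > 51 → go right. Place as right child of 51.

Leaves: 19, 23, 36, 49, 52, 56 — 6 in total.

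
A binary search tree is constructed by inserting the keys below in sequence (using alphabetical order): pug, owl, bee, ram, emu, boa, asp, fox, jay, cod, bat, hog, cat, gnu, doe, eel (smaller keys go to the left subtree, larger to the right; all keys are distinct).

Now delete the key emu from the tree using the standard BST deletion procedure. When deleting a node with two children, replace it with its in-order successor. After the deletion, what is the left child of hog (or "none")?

gnu

pug: root
owl: left child of pug (depth 1)
bee: left child of owl (depth 2)
ram: right child of pug (depth 1)
emu: right child of bee (depth 3)
boa: left child of emu (depth 4)
asp: left child of bee (depth 3)
fox: right child of emu (depth 4)
jay: right child of fox (depth 5)
cod: right child of boa (depth 5)
bat: right child of asp (depth 4)
hog: left child of jay (depth 6)
cat: left child of cod (depth 6)
gnu: left child of hog (depth 7)
doe: right child of cod (depth 6)
eel: right child of doe (depth 7)

Delete emu (two children — replace with in-order successor).
After deletion, hog's left child: gnu.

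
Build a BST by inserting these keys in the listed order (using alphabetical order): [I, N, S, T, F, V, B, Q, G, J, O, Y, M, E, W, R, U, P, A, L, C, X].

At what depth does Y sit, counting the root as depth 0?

Resulting structure (node: left, right):
  I: L=F, R=N
  N: L=J, R=S
  S: L=Q, R=T
  T: L=–, R=V
  F: L=B, R=G
  V: L=U, R=Y
  B: L=A, R=E
  Q: L=O, R=R
  G: L=–, R=–
  J: L=–, R=M
  O: L=–, R=P
  Y: L=W, R=–
  M: L=L, R=–
  E: L=C, R=–
  W: L=–, R=X
  R: L=–, R=–
  U: L=–, R=–
  P: L=–, R=–
  A: L=–, R=–
  L: L=–, R=–
  C: L=–, R=–
  X: L=–, R=–

Path to Y: I → N → S → T → V → Y, which is 5 edges.

5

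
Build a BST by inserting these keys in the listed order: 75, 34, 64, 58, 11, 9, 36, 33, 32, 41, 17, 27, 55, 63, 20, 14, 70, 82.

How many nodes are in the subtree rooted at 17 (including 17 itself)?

4

75: root
34: left child of 75 (depth 1)
64: right child of 34 (depth 2)
58: left child of 64 (depth 3)
11: left child of 34 (depth 2)
9: left child of 11 (depth 3)
36: left child of 58 (depth 4)
33: right child of 11 (depth 3)
32: left child of 33 (depth 4)
41: right child of 36 (depth 5)
17: left child of 32 (depth 5)
27: right child of 17 (depth 6)
55: right child of 41 (depth 6)
63: right child of 58 (depth 4)
20: left child of 27 (depth 7)
14: left child of 17 (depth 6)
70: right child of 64 (depth 3)
82: right child of 75 (depth 1)

Subtree rooted at 17 contains: 17, 14, 27, 20 — 4 nodes.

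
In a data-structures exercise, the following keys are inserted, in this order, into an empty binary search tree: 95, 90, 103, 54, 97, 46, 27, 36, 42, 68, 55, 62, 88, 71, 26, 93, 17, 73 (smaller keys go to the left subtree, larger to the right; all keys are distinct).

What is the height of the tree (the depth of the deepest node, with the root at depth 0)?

Insert 95: tree is empty, so 95 becomes the root.
Insert 90: 90 < 95 → go left. Place as left child of 95.
Insert 103: 103 > 95 → go right. Place as right child of 95.
Insert 54: 54 < 95 → go left; 54 < 90 → go left. Place as left child of 90.
Insert 97: 97 > 95 → go right; 97 < 103 → go left. Place as left child of 103.
Insert 46: 46 < 95 → go left; 46 < 90 → go left; 46 < 54 → go left. Place as left child of 54.
Insert 27: 27 < 95 → go left; 27 < 90 → go left; 27 < 54 → go left; 27 < 46 → go left. Place as left child of 46.
Insert 36: 36 < 95 → go left; 36 < 90 → go left; 36 < 54 → go left; 36 < 46 → go left; 36 > 27 → go right. Place as right child of 27.
Insert 42: 42 < 95 → go left; 42 < 90 → go left; 42 < 54 → go left; 42 < 46 → go left; 42 > 27 → go right; 42 > 36 → go right. Place as right child of 36.
Insert 68: 68 < 95 → go left; 68 < 90 → go left; 68 > 54 → go right. Place as right child of 54.
Insert 55: 55 < 95 → go left; 55 < 90 → go left; 55 > 54 → go right; 55 < 68 → go left. Place as left child of 68.
Insert 62: 62 < 95 → go left; 62 < 90 → go left; 62 > 54 → go right; 62 < 68 → go left; 62 > 55 → go right. Place as right child of 55.
Insert 88: 88 < 95 → go left; 88 < 90 → go left; 88 > 54 → go right; 88 > 68 → go right. Place as right child of 68.
Insert 71: 71 < 95 → go left; 71 < 90 → go left; 71 > 54 → go right; 71 > 68 → go right; 71 < 88 → go left. Place as left child of 88.
Insert 26: 26 < 95 → go left; 26 < 90 → go left; 26 < 54 → go left; 26 < 46 → go left; 26 < 27 → go left. Place as left child of 27.
Insert 93: 93 < 95 → go left; 93 > 90 → go right. Place as right child of 90.
Insert 17: 17 < 95 → go left; 17 < 90 → go left; 17 < 54 → go left; 17 < 46 → go left; 17 < 27 → go left; 17 < 26 → go left. Place as left child of 26.
Insert 73: 73 < 95 → go left; 73 < 90 → go left; 73 > 54 → go right; 73 > 68 → go right; 73 < 88 → go left; 73 > 71 → go right. Place as right child of 71.

The deepest node is 42 at depth 6.

6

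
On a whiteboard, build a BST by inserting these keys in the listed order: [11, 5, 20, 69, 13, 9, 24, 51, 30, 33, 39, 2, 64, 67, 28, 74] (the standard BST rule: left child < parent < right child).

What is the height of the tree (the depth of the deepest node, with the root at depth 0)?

11: root
5: left child of 11 (depth 1)
20: right child of 11 (depth 1)
69: right child of 20 (depth 2)
13: left child of 20 (depth 2)
9: right child of 5 (depth 2)
24: left child of 69 (depth 3)
51: right child of 24 (depth 4)
30: left child of 51 (depth 5)
33: right child of 30 (depth 6)
39: right child of 33 (depth 7)
2: left child of 5 (depth 2)
64: right child of 51 (depth 5)
67: right child of 64 (depth 6)
28: left child of 30 (depth 6)
74: right child of 69 (depth 3)

The deepest node is 39 at depth 7.

7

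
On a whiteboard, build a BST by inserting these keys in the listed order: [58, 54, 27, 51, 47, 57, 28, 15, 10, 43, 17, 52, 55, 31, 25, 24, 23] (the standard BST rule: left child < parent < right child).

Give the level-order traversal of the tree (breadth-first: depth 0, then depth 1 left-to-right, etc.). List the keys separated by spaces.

58 54 27 57 15 51 55 10 17 47 52 25 28 24 43 23 31

58: root
54: left child of 58 (depth 1)
27: left child of 54 (depth 2)
51: right child of 27 (depth 3)
47: left child of 51 (depth 4)
57: right child of 54 (depth 2)
28: left child of 47 (depth 5)
15: left child of 27 (depth 3)
10: left child of 15 (depth 4)
43: right child of 28 (depth 6)
17: right child of 15 (depth 4)
52: right child of 51 (depth 4)
55: left child of 57 (depth 3)
31: left child of 43 (depth 7)
25: right child of 17 (depth 5)
24: left child of 25 (depth 6)
23: left child of 24 (depth 7)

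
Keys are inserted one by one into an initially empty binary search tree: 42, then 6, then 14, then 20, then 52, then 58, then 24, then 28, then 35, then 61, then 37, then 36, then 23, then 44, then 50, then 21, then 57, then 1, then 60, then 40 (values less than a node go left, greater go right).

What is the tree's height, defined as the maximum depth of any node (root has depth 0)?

8

42: root
6: left child of 42 (depth 1)
14: right child of 6 (depth 2)
20: right child of 14 (depth 3)
52: right child of 42 (depth 1)
58: right child of 52 (depth 2)
24: right child of 20 (depth 4)
28: right child of 24 (depth 5)
35: right child of 28 (depth 6)
61: right child of 58 (depth 3)
37: right child of 35 (depth 7)
36: left child of 37 (depth 8)
23: left child of 24 (depth 5)
44: left child of 52 (depth 2)
50: right child of 44 (depth 3)
21: left child of 23 (depth 6)
57: left child of 58 (depth 3)
1: left child of 6 (depth 2)
60: left child of 61 (depth 4)
40: right child of 37 (depth 8)

The deepest node is 36 at depth 8.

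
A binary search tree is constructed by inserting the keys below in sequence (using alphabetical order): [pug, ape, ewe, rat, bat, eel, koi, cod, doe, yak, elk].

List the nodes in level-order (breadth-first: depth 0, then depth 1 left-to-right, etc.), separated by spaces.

pug ape rat ewe yak bat koi eel cod elk doe

Insert pug: tree is empty, so pug becomes the root.
Insert ape: ape < pug → go left. Place as left child of pug.
Insert ewe: ewe < pug → go left; ewe > ape → go right. Place as right child of ape.
Insert rat: rat > pug → go right. Place as right child of pug.
Insert bat: bat < pug → go left; bat > ape → go right; bat < ewe → go left. Place as left child of ewe.
Insert eel: eel < pug → go left; eel > ape → go right; eel < ewe → go left; eel > bat → go right. Place as right child of bat.
Insert koi: koi < pug → go left; koi > ape → go right; koi > ewe → go right. Place as right child of ewe.
Insert cod: cod < pug → go left; cod > ape → go right; cod < ewe → go left; cod > bat → go right; cod < eel → go left. Place as left child of eel.
Insert doe: doe < pug → go left; doe > ape → go right; doe < ewe → go left; doe > bat → go right; doe < eel → go left; doe > cod → go right. Place as right child of cod.
Insert yak: yak > pug → go right; yak > rat → go right. Place as right child of rat.
Insert elk: elk < pug → go left; elk > ape → go right; elk < ewe → go left; elk > bat → go right; elk > eel → go right. Place as right child of eel.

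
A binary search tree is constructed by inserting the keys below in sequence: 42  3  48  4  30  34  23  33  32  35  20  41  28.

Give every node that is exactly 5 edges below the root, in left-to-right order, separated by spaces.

20 28 33 35

Resulting structure (node: left, right):
  42: L=3, R=48
  3: L=–, R=4
  48: L=–, R=–
  4: L=–, R=30
  30: L=23, R=34
  34: L=33, R=35
  23: L=20, R=28
  33: L=32, R=–
  32: L=–, R=–
  35: L=–, R=41
  20: L=–, R=–
  41: L=–, R=–
  28: L=–, R=–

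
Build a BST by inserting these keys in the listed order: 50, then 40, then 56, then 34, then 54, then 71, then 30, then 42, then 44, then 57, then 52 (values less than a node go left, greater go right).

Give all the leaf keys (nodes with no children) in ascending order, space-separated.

30 44 52 57

50: root
40: left child of 50 (depth 1)
56: right child of 50 (depth 1)
34: left child of 40 (depth 2)
54: left child of 56 (depth 2)
71: right child of 56 (depth 2)
30: left child of 34 (depth 3)
42: right child of 40 (depth 2)
44: right child of 42 (depth 3)
57: left child of 71 (depth 3)
52: left child of 54 (depth 3)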